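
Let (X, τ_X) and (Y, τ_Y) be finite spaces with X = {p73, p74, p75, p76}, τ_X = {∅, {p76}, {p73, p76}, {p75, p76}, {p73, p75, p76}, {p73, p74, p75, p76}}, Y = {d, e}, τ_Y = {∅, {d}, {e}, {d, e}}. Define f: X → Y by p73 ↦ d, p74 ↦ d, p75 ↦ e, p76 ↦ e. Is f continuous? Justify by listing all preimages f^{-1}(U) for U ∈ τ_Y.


f is NOT continuous.

Compute f^{-1}(U) for each U ∈ τ_Y:
  U = ∅: f^{-1}(U) = ∅ ∈ τ_X ✓.
  U = {d}: f^{-1}(U) = {p73, p74} ∉ τ_X ✗.
  U = {e}: f^{-1}(U) = {p75, p76} ∈ τ_X ✓.
  U = {d, e}: f^{-1}(U) = {p73, p74, p75, p76} ∈ τ_X ✓.
Found U = {d} with f^{-1}(U) = {p73, p74} not in τ_X. Therefore f is NOT continuous.


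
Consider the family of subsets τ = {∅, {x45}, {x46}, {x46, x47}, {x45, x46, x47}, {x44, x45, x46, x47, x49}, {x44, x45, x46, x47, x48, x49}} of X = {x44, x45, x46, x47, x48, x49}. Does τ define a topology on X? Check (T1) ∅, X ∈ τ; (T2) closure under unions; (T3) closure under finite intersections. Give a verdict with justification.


τ is NOT a topology on X.

Axiom (T1): ∅ ∈ τ? Yes; X ∈ τ? Yes.
Axiom (T2/T3): check pairwise unions and intersections of members of τ.
Counterexample for (T2): {x45} ∪ {x46} = {x45, x46} ∉ τ. Therefore τ is NOT a topology.


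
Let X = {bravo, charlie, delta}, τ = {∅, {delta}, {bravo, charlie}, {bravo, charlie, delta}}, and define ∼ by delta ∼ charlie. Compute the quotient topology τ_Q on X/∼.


X/∼ = {[bravo], [charlie=delta]}; |τ_Q| = 2.

Equivalence classes: [bravo], [charlie=delta].
Quotient map π: X → X/∼ sends bravo ↦ [bravo], charlie ↦ [charlie=delta], delta ↦ [charlie=delta].
For each subset V ⊆ X/∼, compute π^{-1}(V) ⊆ X and check whether π^{-1}(V) ∈ τ. V is open in τ_Q iff π^{-1}(V) ∈ τ.
  V = {}: π^{-1}(V) = ∅ ∈ τ ✓.
  V = {[bravo]}: π^{-1}(V) = {bravo} ∉ τ ✗.
  V = {[charlie=delta]}: π^{-1}(V) = {charlie, delta} ∉ τ ✗.
  V = {[bravo], [charlie=delta]}: π^{-1}(V) = {bravo, charlie, delta} ∈ τ ✓.
Open sets in the quotient: τ_Q = {{}, {[bravo], [charlie=delta]}} (2 elements).


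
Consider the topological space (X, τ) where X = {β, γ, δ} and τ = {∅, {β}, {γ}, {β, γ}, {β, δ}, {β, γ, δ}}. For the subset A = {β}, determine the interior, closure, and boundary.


int(A) = {β}, cl(A) = {β, δ}, ∂A = {δ}.

Closed sets in (X, τ) are complements of opens:
  closed(X, τ) = {∅, {γ}, {δ}, {β, δ}, {γ, δ}, {β, γ, δ}}.
int(A) = ⋃ {U ∈ τ : U ⊆ A}. Opens contained in A: ∅, {β}.
Taking the union of these: int(A) = {β}.
cl(A) = ⋂ {C closed : A ⊆ C}. Closed sets containing A: {β, δ}, {β, γ, δ}.
Intersecting these: cl(A) = {β, δ}.
∂A = cl(A) ∖ int(A) = {β, δ} ∖ {β} = {δ}.


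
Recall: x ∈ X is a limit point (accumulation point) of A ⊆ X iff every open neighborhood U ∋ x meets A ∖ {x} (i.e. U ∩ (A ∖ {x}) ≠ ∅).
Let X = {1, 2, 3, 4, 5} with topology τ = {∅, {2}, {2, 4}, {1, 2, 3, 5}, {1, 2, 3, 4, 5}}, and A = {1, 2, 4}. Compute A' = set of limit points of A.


A' = {1, 3, 4, 5}

For each x ∈ X, list the open sets U ∈ τ with x ∈ U, then check whether U ∩ (A ∖ {x}) ≠ ∅ for every such U.
  x = 1: opens ∋ x are {1, 2, 3, 5}, {1, 2, 3, 4, 5}; each meets A ∖ {1}, so x IS a limit point.
  x = 2: open {2} ∋ x has {2} ∩ (A ∖ {2}) = ∅, so x is NOT a limit point.
  x = 3: opens ∋ x are {1, 2, 3, 5}, {1, 2, 3, 4, 5}; each meets A ∖ {3}, so x IS a limit point.
  x = 4: opens ∋ x are {2, 4}, {1, 2, 3, 4, 5}; each meets A ∖ {4}, so x IS a limit point.
  x = 5: opens ∋ x are {1, 2, 3, 5}, {1, 2, 3, 4, 5}; each meets A ∖ {5}, so x IS a limit point.
Collecting: A' = {1, 3, 4, 5}.


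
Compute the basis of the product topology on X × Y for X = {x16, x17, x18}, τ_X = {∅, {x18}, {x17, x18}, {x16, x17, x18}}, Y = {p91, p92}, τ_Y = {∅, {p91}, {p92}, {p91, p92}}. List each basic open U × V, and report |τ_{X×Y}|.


Basis B = {∅ × ∅, {x18} × {p91}, {x18} × {p92}, {x17, x18} × {p91}, {x17, x18} × {p92}, {x18} × {p91, p92}, {x16, x17, x18} × {p91}, {x16, x17, x18} × {p92}, {x17, x18} × {p91, p92}, {x16, x17, x18} × {p91, p92}}; |τ_{X×Y}| = 16.

Enumerate products U × V with U ∈ τ_X, V ∈ τ_Y (deduplicated):
  ∅ × ∅ = {} (∅)
  {x18} × {p91} = {(x18,p91)}
  {x18} × {p92} = {(x18,p92)}
  {x17, x18} × {p91} = {(x17,p91), (x18,p91)}
  {x17, x18} × {p92} = {(x17,p92), (x18,p92)}
  {x18} × {p91, p92} = {(x18,p91), (x18,p92)}
  {x16, x17, x18} × {p91} = {(x16,p91), (x17,p91), (x18,p91)}
  {x16, x17, x18} × {p92} = {(x16,p92), (x17,p92), (x18,p92)}
  {x17, x18} × {p91, p92} = {(x17,p91), (x17,p92), (x18,p91), (x18,p92)}
  {x16, x17, x18} × {p91, p92} = {(x16,p91), (x16,p92), (x17,p91), (x17,p92), (x18,p91), (x18,p92)}
These 10 distinct sets form the basis B.
Close under arbitrary unions to get τ_{X×Y}; counting gives |τ_{X×Y}| = 16.


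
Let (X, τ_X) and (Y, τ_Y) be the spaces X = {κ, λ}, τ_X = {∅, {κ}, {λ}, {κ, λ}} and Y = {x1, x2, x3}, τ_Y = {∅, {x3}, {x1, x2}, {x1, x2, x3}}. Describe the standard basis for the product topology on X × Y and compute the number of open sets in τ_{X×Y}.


Basis B = {∅ × ∅, {κ} × {x3}, {λ} × {x3}, {κ} × {x1, x2}, {κ, λ} × {x3}, {λ} × {x1, x2}, {κ} × {x1, x2, x3}, {λ} × {x1, x2, x3}, {κ, λ} × {x1, x2}, {κ, λ} × {x1, x2, x3}}; |τ_{X×Y}| = 16.

Enumerate products U × V with U ∈ τ_X, V ∈ τ_Y (deduplicated):
  ∅ × ∅ = {} (∅)
  {κ} × {x3} = {(κ,x3)}
  {λ} × {x3} = {(λ,x3)}
  {κ} × {x1, x2} = {(κ,x1), (κ,x2)}
  {κ, λ} × {x3} = {(κ,x3), (λ,x3)}
  {λ} × {x1, x2} = {(λ,x1), (λ,x2)}
  {κ} × {x1, x2, x3} = {(κ,x1), (κ,x2), (κ,x3)}
  {λ} × {x1, x2, x3} = {(λ,x1), (λ,x2), (λ,x3)}
  {κ, λ} × {x1, x2} = {(κ,x1), (κ,x2), (λ,x1), (λ,x2)}
  {κ, λ} × {x1, x2, x3} = {(κ,x1), (κ,x2), (κ,x3), (λ,x1), (λ,x2), (λ,x3)}
These 10 distinct sets form the basis B.
Close under arbitrary unions to get τ_{X×Y}; counting gives |τ_{X×Y}| = 16.


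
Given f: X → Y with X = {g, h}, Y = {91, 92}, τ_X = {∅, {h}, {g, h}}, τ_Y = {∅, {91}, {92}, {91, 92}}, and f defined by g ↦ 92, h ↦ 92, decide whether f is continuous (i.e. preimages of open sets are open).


f IS continuous.

Compute f^{-1}(U) for each U ∈ τ_Y:
  U = ∅: f^{-1}(U) = ∅ ∈ τ_X ✓.
  U = {91}: f^{-1}(U) = ∅ ∈ τ_X ✓.
  U = {92}: f^{-1}(U) = {g, h} ∈ τ_X ✓.
  U = {91, 92}: f^{-1}(U) = {g, h} ∈ τ_X ✓.
Every preimage lies in τ_X, so f IS continuous.


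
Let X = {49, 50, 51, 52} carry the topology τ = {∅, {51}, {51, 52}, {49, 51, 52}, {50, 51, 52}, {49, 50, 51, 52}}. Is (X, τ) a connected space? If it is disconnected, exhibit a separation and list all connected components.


(X, τ) is connected.

Find clopen sets (U ∈ τ with X ∖ U ∈ τ):
  U = ∅, X ∖ U = {49, 50, 51, 52} — both open, so U is clopen.
  U = {49, 50, 51, 52}, X ∖ U = ∅ — both open, so U is clopen.
Only trivial clopens (∅ and X) exist, so (X, τ) is connected.
Compute connected components by grouping points that agree on all clopens:
  component: {49, 50, 51, 52}


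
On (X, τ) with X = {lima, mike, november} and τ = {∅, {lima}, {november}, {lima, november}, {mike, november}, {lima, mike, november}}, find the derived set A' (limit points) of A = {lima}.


A' = ∅

For each x ∈ X, list the open sets U ∈ τ with x ∈ U, then check whether U ∩ (A ∖ {x}) ≠ ∅ for every such U.
  x = lima: open {lima} ∋ x has {lima} ∩ (A ∖ {lima}) = ∅, so x is NOT a limit point.
  x = mike: open {mike, november} ∋ x has {mike, november} ∩ (A ∖ {mike}) = ∅, so x is NOT a limit point.
  x = november: open {november} ∋ x has {november} ∩ (A ∖ {november}) = ∅, so x is NOT a limit point.
Collecting: A' = ∅.


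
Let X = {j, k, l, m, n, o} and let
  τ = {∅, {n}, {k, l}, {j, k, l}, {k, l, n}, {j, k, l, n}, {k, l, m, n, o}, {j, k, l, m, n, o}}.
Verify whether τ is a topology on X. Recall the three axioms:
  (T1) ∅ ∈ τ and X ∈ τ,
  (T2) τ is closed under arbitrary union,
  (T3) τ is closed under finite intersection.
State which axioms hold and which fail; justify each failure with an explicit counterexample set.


τ IS a topology on X.

Axiom (T1): ∅ ∈ τ? Yes; X ∈ τ? Yes.
Axiom (T2/T3): check pairwise unions and intersections of members of τ.
All pairwise intersections and unions checked — each lies in τ. Therefore τ satisfies (T1), (T2), (T3): it IS a topology on X.


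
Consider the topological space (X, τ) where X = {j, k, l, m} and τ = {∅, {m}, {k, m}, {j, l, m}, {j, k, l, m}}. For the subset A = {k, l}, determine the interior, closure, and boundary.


int(A) = ∅, cl(A) = {j, k, l}, ∂A = {j, k, l}.

Closed sets in (X, τ) are complements of opens:
  closed(X, τ) = {∅, {k}, {j, l}, {j, k, l}, {j, k, l, m}}.
int(A) = ⋃ {U ∈ τ : U ⊆ A}. Opens contained in A: ∅.
Taking the union of these: int(A) = ∅.
cl(A) = ⋂ {C closed : A ⊆ C}. Closed sets containing A: {j, k, l}, {j, k, l, m}.
Intersecting these: cl(A) = {j, k, l}.
∂A = cl(A) ∖ int(A) = {j, k, l} ∖ ∅ = {j, k, l}.


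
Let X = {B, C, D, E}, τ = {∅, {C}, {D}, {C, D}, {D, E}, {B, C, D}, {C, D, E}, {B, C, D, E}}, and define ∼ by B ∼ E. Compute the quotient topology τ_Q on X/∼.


X/∼ = {[B=E], [C], [D]}; |τ_Q| = 5.

Equivalence classes: [B=E], [C], [D].
Quotient map π: X → X/∼ sends B ↦ [B=E], C ↦ [C], D ↦ [D], E ↦ [B=E].
For each subset V ⊆ X/∼, compute π^{-1}(V) ⊆ X and check whether π^{-1}(V) ∈ τ. V is open in τ_Q iff π^{-1}(V) ∈ τ.
  V = {}: π^{-1}(V) = ∅ ∈ τ ✓.
  V = {[B=E]}: π^{-1}(V) = {B, E} ∉ τ ✗.
  V = {[C]}: π^{-1}(V) = {C} ∈ τ ✓.
  V = {[B=E], [C]}: π^{-1}(V) = {B, C, E} ∉ τ ✗.
  V = {[D]}: π^{-1}(V) = {D} ∈ τ ✓.
  V = {[B=E], [D]}: π^{-1}(V) = {B, D, E} ∉ τ ✗.
  V = {[C], [D]}: π^{-1}(V) = {C, D} ∈ τ ✓.
  V = {[B=E], [C], [D]}: π^{-1}(V) = {B, C, D, E} ∈ τ ✓.
Open sets in the quotient: τ_Q = {{}, {[C]}, {[D]}, {[C], [D]}, {[B=E], [C], [D]}} (5 elements).


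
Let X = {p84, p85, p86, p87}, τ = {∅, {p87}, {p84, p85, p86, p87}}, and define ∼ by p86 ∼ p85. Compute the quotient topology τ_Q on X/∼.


X/∼ = {[p84], [p85=p86], [p87]}; |τ_Q| = 3.

Equivalence classes: [p84], [p85=p86], [p87].
Quotient map π: X → X/∼ sends p84 ↦ [p84], p85 ↦ [p85=p86], p86 ↦ [p85=p86], p87 ↦ [p87].
For each subset V ⊆ X/∼, compute π^{-1}(V) ⊆ X and check whether π^{-1}(V) ∈ τ. V is open in τ_Q iff π^{-1}(V) ∈ τ.
  V = {}: π^{-1}(V) = ∅ ∈ τ ✓.
  V = {[p84]}: π^{-1}(V) = {p84} ∉ τ ✗.
  V = {[p85=p86]}: π^{-1}(V) = {p85, p86} ∉ τ ✗.
  V = {[p84], [p85=p86]}: π^{-1}(V) = {p84, p85, p86} ∉ τ ✗.
  V = {[p87]}: π^{-1}(V) = {p87} ∈ τ ✓.
  V = {[p84], [p87]}: π^{-1}(V) = {p84, p87} ∉ τ ✗.
  V = {[p85=p86], [p87]}: π^{-1}(V) = {p85, p86, p87} ∉ τ ✗.
  V = {[p84], [p85=p86], [p87]}: π^{-1}(V) = {p84, p85, p86, p87} ∈ τ ✓.
Open sets in the quotient: τ_Q = {{}, {[p87]}, {[p84], [p85=p86], [p87]}} (3 elements).


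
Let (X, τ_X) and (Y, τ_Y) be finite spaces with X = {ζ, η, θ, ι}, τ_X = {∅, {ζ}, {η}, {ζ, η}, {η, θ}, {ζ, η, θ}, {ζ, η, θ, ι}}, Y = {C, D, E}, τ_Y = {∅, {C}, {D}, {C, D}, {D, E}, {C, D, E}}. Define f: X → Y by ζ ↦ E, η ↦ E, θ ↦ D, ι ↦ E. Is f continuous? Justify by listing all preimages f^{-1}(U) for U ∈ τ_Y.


f is NOT continuous.

Compute f^{-1}(U) for each U ∈ τ_Y:
  U = ∅: f^{-1}(U) = ∅ ∈ τ_X ✓.
  U = {C}: f^{-1}(U) = ∅ ∈ τ_X ✓.
  U = {D}: f^{-1}(U) = {θ} ∉ τ_X ✗.
  U = {C, D}: f^{-1}(U) = {θ} ∉ τ_X ✗.
  U = {D, E}: f^{-1}(U) = {ζ, η, θ, ι} ∈ τ_X ✓.
  U = {C, D, E}: f^{-1}(U) = {ζ, η, θ, ι} ∈ τ_X ✓.
Found U = {D} with f^{-1}(U) = {θ} not in τ_X. Therefore f is NOT continuous.


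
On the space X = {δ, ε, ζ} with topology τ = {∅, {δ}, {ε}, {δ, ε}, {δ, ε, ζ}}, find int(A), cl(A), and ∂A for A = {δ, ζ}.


int(A) = {δ}, cl(A) = {δ, ζ}, ∂A = {ζ}.

Closed sets in (X, τ) are complements of opens:
  closed(X, τ) = {∅, {ζ}, {δ, ζ}, {ε, ζ}, {δ, ε, ζ}}.
int(A) = ⋃ {U ∈ τ : U ⊆ A}. Opens contained in A: ∅, {δ}.
Taking the union of these: int(A) = {δ}.
cl(A) = ⋂ {C closed : A ⊆ C}. Closed sets containing A: {δ, ζ}, {δ, ε, ζ}.
Intersecting these: cl(A) = {δ, ζ}.
∂A = cl(A) ∖ int(A) = {δ, ζ} ∖ {δ} = {ζ}.


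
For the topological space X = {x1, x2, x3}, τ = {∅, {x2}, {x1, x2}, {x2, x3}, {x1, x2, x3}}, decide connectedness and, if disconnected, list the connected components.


(X, τ) is connected.

Find clopen sets (U ∈ τ with X ∖ U ∈ τ):
  U = ∅, X ∖ U = {x1, x2, x3} — both open, so U is clopen.
  U = {x1, x2, x3}, X ∖ U = ∅ — both open, so U is clopen.
Only trivial clopens (∅ and X) exist, so (X, τ) is connected.
Compute connected components by grouping points that agree on all clopens:
  component: {x1, x2, x3}


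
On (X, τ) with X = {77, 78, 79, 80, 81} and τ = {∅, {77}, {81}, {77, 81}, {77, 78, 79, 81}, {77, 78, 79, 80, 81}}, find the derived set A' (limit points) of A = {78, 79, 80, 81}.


A' = {78, 79, 80}

For each x ∈ X, list the open sets U ∈ τ with x ∈ U, then check whether U ∩ (A ∖ {x}) ≠ ∅ for every such U.
  x = 77: open {77} ∋ x has {77} ∩ (A ∖ {77}) = ∅, so x is NOT a limit point.
  x = 78: opens ∋ x are {77, 78, 79, 81}, {77, 78, 79, 80, 81}; each meets A ∖ {78}, so x IS a limit point.
  x = 79: opens ∋ x are {77, 78, 79, 81}, {77, 78, 79, 80, 81}; each meets A ∖ {79}, so x IS a limit point.
  x = 80: opens ∋ x are {77, 78, 79, 80, 81}; each meets A ∖ {80}, so x IS a limit point.
  x = 81: open {81} ∋ x has {81} ∩ (A ∖ {81}) = ∅, so x is NOT a limit point.
Collecting: A' = {78, 79, 80}.


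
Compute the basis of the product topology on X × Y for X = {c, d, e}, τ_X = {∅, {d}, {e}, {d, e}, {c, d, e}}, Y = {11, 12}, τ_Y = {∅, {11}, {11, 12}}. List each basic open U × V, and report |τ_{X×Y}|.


Basis B = {∅ × ∅, {d} × {11}, {e} × {11}, {d} × {11, 12}, {d, e} × {11}, {e} × {11, 12}, {c, d, e} × {11}, {d, e} × {11, 12}, {c, d, e} × {11, 12}}; |τ_{X×Y}| = 14.

Enumerate products U × V with U ∈ τ_X, V ∈ τ_Y (deduplicated):
  ∅ × ∅ = {} (∅)
  {d} × {11} = {(d,11)}
  {e} × {11} = {(e,11)}
  {d} × {11, 12} = {(d,11), (d,12)}
  {d, e} × {11} = {(d,11), (e,11)}
  {e} × {11, 12} = {(e,11), (e,12)}
  {c, d, e} × {11} = {(c,11), (d,11), (e,11)}
  {d, e} × {11, 12} = {(d,11), (d,12), (e,11), (e,12)}
  {c, d, e} × {11, 12} = {(c,11), (c,12), (d,11), (d,12), (e,11), (e,12)}
These 9 distinct sets form the basis B.
Close under arbitrary unions to get τ_{X×Y}; counting gives |τ_{X×Y}| = 14.


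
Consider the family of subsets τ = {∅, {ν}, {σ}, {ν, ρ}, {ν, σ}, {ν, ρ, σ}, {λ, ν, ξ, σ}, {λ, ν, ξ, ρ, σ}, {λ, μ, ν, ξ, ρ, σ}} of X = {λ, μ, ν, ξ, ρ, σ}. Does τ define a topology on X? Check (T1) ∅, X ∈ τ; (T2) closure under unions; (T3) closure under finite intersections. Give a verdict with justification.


τ IS a topology on X.

Axiom (T1): ∅ ∈ τ? Yes; X ∈ τ? Yes.
Axiom (T2/T3): check pairwise unions and intersections of members of τ.
All pairwise intersections and unions checked — each lies in τ. Therefore τ satisfies (T1), (T2), (T3): it IS a topology on X.


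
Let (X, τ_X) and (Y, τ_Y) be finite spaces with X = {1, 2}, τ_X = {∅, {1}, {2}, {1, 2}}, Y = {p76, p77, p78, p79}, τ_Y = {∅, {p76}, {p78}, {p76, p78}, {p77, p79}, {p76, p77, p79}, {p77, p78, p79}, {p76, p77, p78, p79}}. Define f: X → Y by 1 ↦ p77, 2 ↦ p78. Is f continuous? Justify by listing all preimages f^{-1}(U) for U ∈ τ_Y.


f IS continuous.

Compute f^{-1}(U) for each U ∈ τ_Y:
  U = ∅: f^{-1}(U) = ∅ ∈ τ_X ✓.
  U = {p76}: f^{-1}(U) = ∅ ∈ τ_X ✓.
  U = {p78}: f^{-1}(U) = {2} ∈ τ_X ✓.
  U = {p76, p78}: f^{-1}(U) = {2} ∈ τ_X ✓.
  U = {p77, p79}: f^{-1}(U) = {1} ∈ τ_X ✓.
  U = {p76, p77, p79}: f^{-1}(U) = {1} ∈ τ_X ✓.
  U = {p77, p78, p79}: f^{-1}(U) = {1, 2} ∈ τ_X ✓.
  U = {p76, p77, p78, p79}: f^{-1}(U) = {1, 2} ∈ τ_X ✓.
Every preimage lies in τ_X, so f IS continuous.


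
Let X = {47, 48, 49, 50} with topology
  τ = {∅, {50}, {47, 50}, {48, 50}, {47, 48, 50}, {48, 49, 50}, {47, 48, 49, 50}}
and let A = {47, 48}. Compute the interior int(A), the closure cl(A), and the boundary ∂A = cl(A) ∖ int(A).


int(A) = ∅, cl(A) = {47, 48, 49}, ∂A = {47, 48, 49}.

Closed sets in (X, τ) are complements of opens:
  closed(X, τ) = {∅, {47}, {49}, {47, 49}, {48, 49}, {47, 48, 49}, {47, 48, 49, 50}}.
int(A) = ⋃ {U ∈ τ : U ⊆ A}. Opens contained in A: ∅.
Taking the union of these: int(A) = ∅.
cl(A) = ⋂ {C closed : A ⊆ C}. Closed sets containing A: {47, 48, 49}, {47, 48, 49, 50}.
Intersecting these: cl(A) = {47, 48, 49}.
∂A = cl(A) ∖ int(A) = {47, 48, 49} ∖ ∅ = {47, 48, 49}.


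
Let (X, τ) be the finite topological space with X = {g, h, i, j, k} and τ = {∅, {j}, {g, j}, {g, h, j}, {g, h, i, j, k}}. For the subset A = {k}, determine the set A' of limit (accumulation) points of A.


A' = {i}

For each x ∈ X, list the open sets U ∈ τ with x ∈ U, then check whether U ∩ (A ∖ {x}) ≠ ∅ for every such U.
  x = g: open {g, j} ∋ x has {g, j} ∩ (A ∖ {g}) = ∅, so x is NOT a limit point.
  x = h: open {g, h, j} ∋ x has {g, h, j} ∩ (A ∖ {h}) = ∅, so x is NOT a limit point.
  x = i: opens ∋ x are {g, h, i, j, k}; each meets A ∖ {i}, so x IS a limit point.
  x = j: open {j} ∋ x has {j} ∩ (A ∖ {j}) = ∅, so x is NOT a limit point.
  x = k: open {g, h, i, j, k} ∋ x has {g, h, i, j, k} ∩ (A ∖ {k}) = ∅, so x is NOT a limit point.
Collecting: A' = {i}.


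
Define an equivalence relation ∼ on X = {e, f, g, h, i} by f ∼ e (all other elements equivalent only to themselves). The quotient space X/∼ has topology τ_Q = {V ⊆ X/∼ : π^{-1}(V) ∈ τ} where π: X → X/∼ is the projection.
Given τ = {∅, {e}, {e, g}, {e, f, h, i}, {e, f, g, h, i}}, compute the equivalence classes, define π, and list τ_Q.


X/∼ = {[e=f], [g], [h], [i]}; |τ_Q| = 3.

Equivalence classes: [e=f], [g], [h], [i].
Quotient map π: X → X/∼ sends e ↦ [e=f], f ↦ [e=f], g ↦ [g], h ↦ [h], i ↦ [i].
For each subset V ⊆ X/∼, compute π^{-1}(V) ⊆ X and check whether π^{-1}(V) ∈ τ. V is open in τ_Q iff π^{-1}(V) ∈ τ.
  V = {}: π^{-1}(V) = ∅ ∈ τ ✓.
  V = {[e=f]}: π^{-1}(V) = {e, f} ∉ τ ✗.
  V = {[g]}: π^{-1}(V) = {g} ∉ τ ✗.
  V = {[e=f], [g]}: π^{-1}(V) = {e, f, g} ∉ τ ✗.
  V = {[h]}: π^{-1}(V) = {h} ∉ τ ✗.
  V = {[e=f], [h]}: π^{-1}(V) = {e, f, h} ∉ τ ✗.
  V = {[g], [h]}: π^{-1}(V) = {g, h} ∉ τ ✗.
  V = {[e=f], [g], [h]}: π^{-1}(V) = {e, f, g, h} ∉ τ ✗.
  V = {[i]}: π^{-1}(V) = {i} ∉ τ ✗.
  V = {[e=f], [i]}: π^{-1}(V) = {e, f, i} ∉ τ ✗.
  V = {[g], [i]}: π^{-1}(V) = {g, i} ∉ τ ✗.
  V = {[e=f], [g], [i]}: π^{-1}(V) = {e, f, g, i} ∉ τ ✗.
  V = {[h], [i]}: π^{-1}(V) = {h, i} ∉ τ ✗.
  V = {[e=f], [h], [i]}: π^{-1}(V) = {e, f, h, i} ∈ τ ✓.
  V = {[g], [h], [i]}: π^{-1}(V) = {g, h, i} ∉ τ ✗.
  V = {[e=f], [g], [h], [i]}: π^{-1}(V) = {e, f, g, h, i} ∈ τ ✓.
Open sets in the quotient: τ_Q = {{}, {[e=f], [h], [i]}, {[e=f], [g], [h], [i]}} (3 elements).


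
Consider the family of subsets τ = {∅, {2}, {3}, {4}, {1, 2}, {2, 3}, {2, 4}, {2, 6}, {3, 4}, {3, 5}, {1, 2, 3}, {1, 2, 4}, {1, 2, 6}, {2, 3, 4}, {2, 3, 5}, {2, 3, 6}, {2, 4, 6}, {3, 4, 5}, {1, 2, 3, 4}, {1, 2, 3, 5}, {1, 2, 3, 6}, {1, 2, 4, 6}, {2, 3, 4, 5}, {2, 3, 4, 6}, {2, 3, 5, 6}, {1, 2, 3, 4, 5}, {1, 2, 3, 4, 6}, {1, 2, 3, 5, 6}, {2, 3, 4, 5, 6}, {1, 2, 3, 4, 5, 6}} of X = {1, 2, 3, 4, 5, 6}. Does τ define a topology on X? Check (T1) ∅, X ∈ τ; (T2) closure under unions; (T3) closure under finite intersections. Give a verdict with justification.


τ IS a topology on X.

Axiom (T1): ∅ ∈ τ? Yes; X ∈ τ? Yes.
Axiom (T2/T3): check pairwise unions and intersections of members of τ.
All pairwise intersections and unions checked — each lies in τ. Therefore τ satisfies (T1), (T2), (T3): it IS a topology on X.


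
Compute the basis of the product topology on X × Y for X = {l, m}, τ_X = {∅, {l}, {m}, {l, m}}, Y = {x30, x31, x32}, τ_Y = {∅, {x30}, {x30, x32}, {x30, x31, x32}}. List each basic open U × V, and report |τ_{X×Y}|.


Basis B = {∅ × ∅, {l} × {x30}, {m} × {x30}, {l} × {x30, x32}, {l, m} × {x30}, {m} × {x30, x32}, {l} × {x30, x31, x32}, {m} × {x30, x31, x32}, {l, m} × {x30, x32}, {l, m} × {x30, x31, x32}}; |τ_{X×Y}| = 16.

Enumerate products U × V with U ∈ τ_X, V ∈ τ_Y (deduplicated):
  ∅ × ∅ = {} (∅)
  {l} × {x30} = {(l,x30)}
  {m} × {x30} = {(m,x30)}
  {l} × {x30, x32} = {(l,x30), (l,x32)}
  {l, m} × {x30} = {(l,x30), (m,x30)}
  {m} × {x30, x32} = {(m,x30), (m,x32)}
  {l} × {x30, x31, x32} = {(l,x30), (l,x31), (l,x32)}
  {m} × {x30, x31, x32} = {(m,x30), (m,x31), (m,x32)}
  {l, m} × {x30, x32} = {(l,x30), (l,x32), (m,x30), (m,x32)}
  {l, m} × {x30, x31, x32} = {(l,x30), (l,x31), (l,x32), (m,x30), (m,x31), (m,x32)}
These 10 distinct sets form the basis B.
Close under arbitrary unions to get τ_{X×Y}; counting gives |τ_{X×Y}| = 16.


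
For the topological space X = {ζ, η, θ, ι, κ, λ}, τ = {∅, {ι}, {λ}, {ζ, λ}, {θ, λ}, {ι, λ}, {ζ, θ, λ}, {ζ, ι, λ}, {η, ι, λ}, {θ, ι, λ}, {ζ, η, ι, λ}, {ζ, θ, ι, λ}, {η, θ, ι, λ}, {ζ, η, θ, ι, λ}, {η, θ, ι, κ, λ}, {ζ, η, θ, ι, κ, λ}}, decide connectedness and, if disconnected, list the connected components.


(X, τ) is connected.

Find clopen sets (U ∈ τ with X ∖ U ∈ τ):
  U = ∅, X ∖ U = {ζ, η, θ, ι, κ, λ} — both open, so U is clopen.
  U = {ζ, η, θ, ι, κ, λ}, X ∖ U = ∅ — both open, so U is clopen.
Only trivial clopens (∅ and X) exist, so (X, τ) is connected.
Compute connected components by grouping points that agree on all clopens:
  component: {ζ, η, θ, ι, κ, λ}


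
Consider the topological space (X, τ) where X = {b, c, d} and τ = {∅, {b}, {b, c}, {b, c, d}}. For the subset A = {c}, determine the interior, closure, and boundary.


int(A) = ∅, cl(A) = {c, d}, ∂A = {c, d}.

Closed sets in (X, τ) are complements of opens:
  closed(X, τ) = {∅, {d}, {c, d}, {b, c, d}}.
int(A) = ⋃ {U ∈ τ : U ⊆ A}. Opens contained in A: ∅.
Taking the union of these: int(A) = ∅.
cl(A) = ⋂ {C closed : A ⊆ C}. Closed sets containing A: {c, d}, {b, c, d}.
Intersecting these: cl(A) = {c, d}.
∂A = cl(A) ∖ int(A) = {c, d} ∖ ∅ = {c, d}.


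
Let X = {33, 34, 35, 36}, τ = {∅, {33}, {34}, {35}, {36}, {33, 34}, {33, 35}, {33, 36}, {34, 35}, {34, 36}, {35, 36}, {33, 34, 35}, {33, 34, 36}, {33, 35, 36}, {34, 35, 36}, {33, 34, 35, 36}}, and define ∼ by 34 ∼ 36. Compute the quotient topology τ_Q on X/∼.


X/∼ = {[33], [34=36], [35]}; |τ_Q| = 8.

Equivalence classes: [33], [34=36], [35].
Quotient map π: X → X/∼ sends 33 ↦ [33], 34 ↦ [34=36], 35 ↦ [35], 36 ↦ [34=36].
For each subset V ⊆ X/∼, compute π^{-1}(V) ⊆ X and check whether π^{-1}(V) ∈ τ. V is open in τ_Q iff π^{-1}(V) ∈ τ.
  V = {}: π^{-1}(V) = ∅ ∈ τ ✓.
  V = {[33]}: π^{-1}(V) = {33} ∈ τ ✓.
  V = {[34=36]}: π^{-1}(V) = {34, 36} ∈ τ ✓.
  V = {[33], [34=36]}: π^{-1}(V) = {33, 34, 36} ∈ τ ✓.
  V = {[35]}: π^{-1}(V) = {35} ∈ τ ✓.
  V = {[33], [35]}: π^{-1}(V) = {33, 35} ∈ τ ✓.
  V = {[34=36], [35]}: π^{-1}(V) = {34, 35, 36} ∈ τ ✓.
  V = {[33], [34=36], [35]}: π^{-1}(V) = {33, 34, 35, 36} ∈ τ ✓.
Open sets in the quotient: τ_Q = {{}, {[33]}, {[34=36]}, {[33], [34=36]}, {[35]}, {[33], [35]}, {[34=36], [35]}, {[33], [34=36], [35]}} (8 elements).


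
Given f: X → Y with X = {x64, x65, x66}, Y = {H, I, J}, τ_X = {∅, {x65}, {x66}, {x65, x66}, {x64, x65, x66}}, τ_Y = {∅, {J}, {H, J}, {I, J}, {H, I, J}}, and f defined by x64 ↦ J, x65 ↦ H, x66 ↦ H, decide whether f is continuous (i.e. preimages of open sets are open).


f is NOT continuous.

Compute f^{-1}(U) for each U ∈ τ_Y:
  U = ∅: f^{-1}(U) = ∅ ∈ τ_X ✓.
  U = {J}: f^{-1}(U) = {x64} ∉ τ_X ✗.
  U = {H, J}: f^{-1}(U) = {x64, x65, x66} ∈ τ_X ✓.
  U = {I, J}: f^{-1}(U) = {x64} ∉ τ_X ✗.
  U = {H, I, J}: f^{-1}(U) = {x64, x65, x66} ∈ τ_X ✓.
Found U = {J} with f^{-1}(U) = {x64} not in τ_X. Therefore f is NOT continuous.


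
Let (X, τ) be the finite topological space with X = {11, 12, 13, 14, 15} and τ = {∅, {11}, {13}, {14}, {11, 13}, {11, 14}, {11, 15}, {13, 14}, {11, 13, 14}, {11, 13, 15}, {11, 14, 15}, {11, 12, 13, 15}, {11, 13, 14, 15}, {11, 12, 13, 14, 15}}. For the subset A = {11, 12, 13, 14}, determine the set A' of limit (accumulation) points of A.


A' = {12, 15}

For each x ∈ X, list the open sets U ∈ τ with x ∈ U, then check whether U ∩ (A ∖ {x}) ≠ ∅ for every such U.
  x = 11: open {11} ∋ x has {11} ∩ (A ∖ {11}) = ∅, so x is NOT a limit point.
  x = 12: opens ∋ x are {11, 12, 13, 15}, {11, 12, 13, 14, 15}; each meets A ∖ {12}, so x IS a limit point.
  x = 13: open {13} ∋ x has {13} ∩ (A ∖ {13}) = ∅, so x is NOT a limit point.
  x = 14: open {14} ∋ x has {14} ∩ (A ∖ {14}) = ∅, so x is NOT a limit point.
  x = 15: opens ∋ x are {11, 15}, {11, 13, 15}, {11, 14, 15}, {11, 12, 13, 15}, {11, 13, 14, 15}, {11, 12, 13, 14, 15}; each meets A ∖ {15}, so x IS a limit point.
Collecting: A' = {12, 15}.


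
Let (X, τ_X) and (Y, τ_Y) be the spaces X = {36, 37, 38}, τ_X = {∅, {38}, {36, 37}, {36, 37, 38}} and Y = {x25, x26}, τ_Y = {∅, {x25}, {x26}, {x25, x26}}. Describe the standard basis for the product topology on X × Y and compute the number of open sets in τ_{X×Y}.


Basis B = {∅ × ∅, {38} × {x25}, {38} × {x26}, {36, 37} × {x25}, {36, 37} × {x26}, {38} × {x25, x26}, {36, 37, 38} × {x25}, {36, 37, 38} × {x26}, {36, 37} × {x25, x26}, {36, 37, 38} × {x25, x26}}; |τ_{X×Y}| = 16.

Enumerate products U × V with U ∈ τ_X, V ∈ τ_Y (deduplicated):
  ∅ × ∅ = {} (∅)
  {38} × {x25} = {(38,x25)}
  {38} × {x26} = {(38,x26)}
  {36, 37} × {x25} = {(36,x25), (37,x25)}
  {36, 37} × {x26} = {(36,x26), (37,x26)}
  {38} × {x25, x26} = {(38,x25), (38,x26)}
  {36, 37, 38} × {x25} = {(36,x25), (37,x25), (38,x25)}
  {36, 37, 38} × {x26} = {(36,x26), (37,x26), (38,x26)}
  {36, 37} × {x25, x26} = {(36,x25), (36,x26), (37,x25), (37,x26)}
  {36, 37, 38} × {x25, x26} = {(36,x25), (36,x26), (37,x25), (37,x26), (38,x25), (38,x26)}
These 10 distinct sets form the basis B.
Close under arbitrary unions to get τ_{X×Y}; counting gives |τ_{X×Y}| = 16.


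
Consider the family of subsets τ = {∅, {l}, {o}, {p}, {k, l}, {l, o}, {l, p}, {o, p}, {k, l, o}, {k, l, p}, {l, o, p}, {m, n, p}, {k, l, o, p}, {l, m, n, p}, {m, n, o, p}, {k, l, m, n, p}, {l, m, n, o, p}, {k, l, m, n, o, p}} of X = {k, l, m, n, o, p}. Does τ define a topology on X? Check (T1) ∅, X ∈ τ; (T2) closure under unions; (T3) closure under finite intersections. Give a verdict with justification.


τ IS a topology on X.

Axiom (T1): ∅ ∈ τ? Yes; X ∈ τ? Yes.
Axiom (T2/T3): check pairwise unions and intersections of members of τ.
All pairwise intersections and unions checked — each lies in τ. Therefore τ satisfies (T1), (T2), (T3): it IS a topology on X.


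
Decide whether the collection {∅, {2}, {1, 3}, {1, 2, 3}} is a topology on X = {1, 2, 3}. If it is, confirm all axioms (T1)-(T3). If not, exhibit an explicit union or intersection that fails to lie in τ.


τ IS a topology on X.

Axiom (T1): ∅ ∈ τ? Yes; X ∈ τ? Yes.
Axiom (T2/T3): check pairwise unions and intersections of members of τ.
All pairwise intersections and unions checked — each lies in τ. Therefore τ satisfies (T1), (T2), (T3): it IS a topology on X.


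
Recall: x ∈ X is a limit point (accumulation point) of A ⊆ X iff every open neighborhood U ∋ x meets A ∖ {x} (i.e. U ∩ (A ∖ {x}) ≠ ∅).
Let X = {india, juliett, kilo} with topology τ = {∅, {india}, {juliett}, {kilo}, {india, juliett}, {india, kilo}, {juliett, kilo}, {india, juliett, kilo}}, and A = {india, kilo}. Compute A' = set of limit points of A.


A' = ∅

For each x ∈ X, list the open sets U ∈ τ with x ∈ U, then check whether U ∩ (A ∖ {x}) ≠ ∅ for every such U.
  x = india: open {india} ∋ x has {india} ∩ (A ∖ {india}) = ∅, so x is NOT a limit point.
  x = juliett: open {juliett} ∋ x has {juliett} ∩ (A ∖ {juliett}) = ∅, so x is NOT a limit point.
  x = kilo: open {kilo} ∋ x has {kilo} ∩ (A ∖ {kilo}) = ∅, so x is NOT a limit point.
Collecting: A' = ∅.


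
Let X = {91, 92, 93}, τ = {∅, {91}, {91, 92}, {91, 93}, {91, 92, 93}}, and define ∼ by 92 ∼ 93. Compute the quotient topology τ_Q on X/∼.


X/∼ = {[91], [92=93]}; |τ_Q| = 3.

Equivalence classes: [91], [92=93].
Quotient map π: X → X/∼ sends 91 ↦ [91], 92 ↦ [92=93], 93 ↦ [92=93].
For each subset V ⊆ X/∼, compute π^{-1}(V) ⊆ X and check whether π^{-1}(V) ∈ τ. V is open in τ_Q iff π^{-1}(V) ∈ τ.
  V = {}: π^{-1}(V) = ∅ ∈ τ ✓.
  V = {[91]}: π^{-1}(V) = {91} ∈ τ ✓.
  V = {[92=93]}: π^{-1}(V) = {92, 93} ∉ τ ✗.
  V = {[91], [92=93]}: π^{-1}(V) = {91, 92, 93} ∈ τ ✓.
Open sets in the quotient: τ_Q = {{}, {[91]}, {[91], [92=93]}} (3 elements).


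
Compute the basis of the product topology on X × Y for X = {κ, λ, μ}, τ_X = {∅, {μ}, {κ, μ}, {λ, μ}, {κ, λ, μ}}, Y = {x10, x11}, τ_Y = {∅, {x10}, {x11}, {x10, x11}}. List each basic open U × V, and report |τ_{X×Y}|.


Basis B = {∅ × ∅, {μ} × {x10}, {μ} × {x11}, {κ, μ} × {x10}, {κ, μ} × {x11}, {λ, μ} × {x10}, {λ, μ} × {x11}, {μ} × {x10, x11}, {κ, λ, μ} × {x10}, {κ, λ, μ} × {x11}, {κ, μ} × {x10, x11}, {λ, μ} × {x10, x11}, {κ, λ, μ} × {x10, x11}}; |τ_{X×Y}| = 25.

Enumerate products U × V with U ∈ τ_X, V ∈ τ_Y (deduplicated):
  ∅ × ∅ = {} (∅)
  {μ} × {x10} = {(μ,x10)}
  {μ} × {x11} = {(μ,x11)}
  {κ, μ} × {x10} = {(κ,x10), (μ,x10)}
  {κ, μ} × {x11} = {(κ,x11), (μ,x11)}
  {λ, μ} × {x10} = {(λ,x10), (μ,x10)}
  {λ, μ} × {x11} = {(λ,x11), (μ,x11)}
  {μ} × {x10, x11} = {(μ,x10), (μ,x11)}
  {κ, λ, μ} × {x10} = {(κ,x10), (λ,x10), (μ,x10)}
  {κ, λ, μ} × {x11} = {(κ,x11), (λ,x11), (μ,x11)}
  {κ, μ} × {x10, x11} = {(κ,x10), (κ,x11), (μ,x10), (μ,x11)}
  {λ, μ} × {x10, x11} = {(λ,x10), (λ,x11), (μ,x10), (μ,x11)}
  {κ, λ, μ} × {x10, x11} = {(κ,x10), (κ,x11), (λ,x10), (λ,x11), (μ,x10), (μ,x11)}
These 13 distinct sets form the basis B.
Close under arbitrary unions to get τ_{X×Y}; counting gives |τ_{X×Y}| = 25.


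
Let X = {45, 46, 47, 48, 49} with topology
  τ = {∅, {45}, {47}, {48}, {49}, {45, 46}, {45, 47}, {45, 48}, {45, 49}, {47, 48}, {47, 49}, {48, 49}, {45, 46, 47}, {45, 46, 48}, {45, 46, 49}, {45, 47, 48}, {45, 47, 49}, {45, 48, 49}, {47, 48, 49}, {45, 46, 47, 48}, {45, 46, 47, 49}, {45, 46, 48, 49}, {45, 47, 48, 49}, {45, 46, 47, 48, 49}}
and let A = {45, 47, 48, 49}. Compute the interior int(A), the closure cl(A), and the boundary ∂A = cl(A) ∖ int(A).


int(A) = {45, 47, 48, 49}, cl(A) = {45, 46, 47, 48, 49}, ∂A = {46}.

Closed sets in (X, τ) are complements of opens:
  closed(X, τ) = {∅, {46}, {47}, {48}, {49}, {45, 46}, {46, 47}, {46, 48}, {46, 49}, {47, 48}, {47, 49}, {48, 49}, {45, 46, 47}, {45, 46, 48}, {45, 46, 49}, {46, 47, 48}, {46, 47, 49}, {46, 48, 49}, {47, 48, 49}, {45, 46, 47, 48}, {45, 46, 47, 49}, {45, 46, 48, 49}, {46, 47, 48, 49}, {45, 46, 47, 48, 49}}.
int(A) = ⋃ {U ∈ τ : U ⊆ A}. Opens contained in A: ∅, {45}, {47}, {48}, {49}, {45, 47}, {45, 48}, {45, 49}, {47, 48}, {47, 49}, {48, 49}, {45, 47, 48}, {45, 47, 49}, {45, 48, 49}, {47, 48, 49}, {45, 47, 48, 49}.
Taking the union of these: int(A) = {45, 47, 48, 49}.
cl(A) = ⋂ {C closed : A ⊆ C}. Closed sets containing A: {45, 46, 47, 48, 49}.
Intersecting these: cl(A) = {45, 46, 47, 48, 49}.
∂A = cl(A) ∖ int(A) = {45, 46, 47, 48, 49} ∖ {45, 47, 48, 49} = {46}.


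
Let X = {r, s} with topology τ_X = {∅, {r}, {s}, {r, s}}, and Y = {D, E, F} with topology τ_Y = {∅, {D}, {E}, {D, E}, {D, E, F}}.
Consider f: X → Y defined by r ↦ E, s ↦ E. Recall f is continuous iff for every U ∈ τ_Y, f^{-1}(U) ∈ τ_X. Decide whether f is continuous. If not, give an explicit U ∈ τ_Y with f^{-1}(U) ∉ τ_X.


f IS continuous.

Compute f^{-1}(U) for each U ∈ τ_Y:
  U = ∅: f^{-1}(U) = ∅ ∈ τ_X ✓.
  U = {D}: f^{-1}(U) = ∅ ∈ τ_X ✓.
  U = {E}: f^{-1}(U) = {r, s} ∈ τ_X ✓.
  U = {D, E}: f^{-1}(U) = {r, s} ∈ τ_X ✓.
  U = {D, E, F}: f^{-1}(U) = {r, s} ∈ τ_X ✓.
Every preimage lies in τ_X, so f IS continuous.


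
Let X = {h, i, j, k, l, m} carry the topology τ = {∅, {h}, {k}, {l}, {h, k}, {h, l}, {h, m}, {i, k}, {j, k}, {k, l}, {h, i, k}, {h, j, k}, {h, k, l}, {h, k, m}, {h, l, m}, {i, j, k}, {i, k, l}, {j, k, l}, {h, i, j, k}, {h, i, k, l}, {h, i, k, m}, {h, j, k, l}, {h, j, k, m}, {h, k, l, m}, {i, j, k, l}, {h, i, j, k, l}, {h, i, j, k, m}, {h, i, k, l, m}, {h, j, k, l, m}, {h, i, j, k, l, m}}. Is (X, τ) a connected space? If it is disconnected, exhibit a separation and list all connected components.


(X, τ) is disconnected; components = [{l}, {h, m}, {i, j, k}].

Find clopen sets (U ∈ τ with X ∖ U ∈ τ):
  U = ∅, X ∖ U = {h, i, j, k, l, m} — both open, so U is clopen.
  U = {l}, X ∖ U = {h, i, j, k, m} — both open, so U is clopen.
  U = {h, m}, X ∖ U = {i, j, k, l} — both open, so U is clopen.
  U = {h, l, m}, X ∖ U = {i, j, k} — both open, so U is clopen.
  U = {i, j, k}, X ∖ U = {h, l, m} — both open, so U is clopen.
  U = {i, j, k, l}, X ∖ U = {h, m} — both open, so U is clopen.
  U = {h, i, j, k, m}, X ∖ U = {l} — both open, so U is clopen.
  U = {h, i, j, k, l, m}, X ∖ U = ∅ — both open, so U is clopen.
Nontrivial clopen(s) exist: e.g. {l}. So (X, τ) is disconnected.
Compute connected components by grouping points that agree on all clopens:
  component: {l}
  component: {h, m}
  component: {i, j, k}


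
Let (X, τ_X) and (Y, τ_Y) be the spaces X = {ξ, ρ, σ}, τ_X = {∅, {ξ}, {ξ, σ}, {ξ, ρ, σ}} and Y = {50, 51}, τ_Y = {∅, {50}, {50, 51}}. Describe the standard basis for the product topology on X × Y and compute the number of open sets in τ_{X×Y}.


Basis B = {∅ × ∅, {ξ} × {50}, {ξ} × {50, 51}, {ξ, σ} × {50}, {ξ, ρ, σ} × {50}, {ξ, σ} × {50, 51}, {ξ, ρ, σ} × {50, 51}}; |τ_{X×Y}| = 10.

Enumerate products U × V with U ∈ τ_X, V ∈ τ_Y (deduplicated):
  ∅ × ∅ = {} (∅)
  {ξ} × {50} = {(ξ,50)}
  {ξ} × {50, 51} = {(ξ,50), (ξ,51)}
  {ξ, σ} × {50} = {(ξ,50), (σ,50)}
  {ξ, ρ, σ} × {50} = {(ξ,50), (ρ,50), (σ,50)}
  {ξ, σ} × {50, 51} = {(ξ,50), (ξ,51), (σ,50), (σ,51)}
  {ξ, ρ, σ} × {50, 51} = {(ξ,50), (ξ,51), (ρ,50), (ρ,51), (σ,50), (σ,51)}
These 7 distinct sets form the basis B.
Close under arbitrary unions to get τ_{X×Y}; counting gives |τ_{X×Y}| = 10.


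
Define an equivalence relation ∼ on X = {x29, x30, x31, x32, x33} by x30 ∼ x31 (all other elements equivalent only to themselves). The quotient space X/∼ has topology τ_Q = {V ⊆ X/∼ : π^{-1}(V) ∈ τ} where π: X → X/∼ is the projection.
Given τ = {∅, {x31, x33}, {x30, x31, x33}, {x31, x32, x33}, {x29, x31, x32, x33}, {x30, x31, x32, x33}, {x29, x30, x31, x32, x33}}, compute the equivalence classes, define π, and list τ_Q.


X/∼ = {[x29], [x30=x31], [x32], [x33]}; |τ_Q| = 4.

Equivalence classes: [x29], [x30=x31], [x32], [x33].
Quotient map π: X → X/∼ sends x29 ↦ [x29], x30 ↦ [x30=x31], x31 ↦ [x30=x31], x32 ↦ [x32], x33 ↦ [x33].
For each subset V ⊆ X/∼, compute π^{-1}(V) ⊆ X and check whether π^{-1}(V) ∈ τ. V is open in τ_Q iff π^{-1}(V) ∈ τ.
  V = {}: π^{-1}(V) = ∅ ∈ τ ✓.
  V = {[x29]}: π^{-1}(V) = {x29} ∉ τ ✗.
  V = {[x30=x31]}: π^{-1}(V) = {x30, x31} ∉ τ ✗.
  V = {[x29], [x30=x31]}: π^{-1}(V) = {x29, x30, x31} ∉ τ ✗.
  V = {[x32]}: π^{-1}(V) = {x32} ∉ τ ✗.
  V = {[x29], [x32]}: π^{-1}(V) = {x29, x32} ∉ τ ✗.
  V = {[x30=x31], [x32]}: π^{-1}(V) = {x30, x31, x32} ∉ τ ✗.
  V = {[x29], [x30=x31], [x32]}: π^{-1}(V) = {x29, x30, x31, x32} ∉ τ ✗.
  V = {[x33]}: π^{-1}(V) = {x33} ∉ τ ✗.
  V = {[x29], [x33]}: π^{-1}(V) = {x29, x33} ∉ τ ✗.
  V = {[x30=x31], [x33]}: π^{-1}(V) = {x30, x31, x33} ∈ τ ✓.
  V = {[x29], [x30=x31], [x33]}: π^{-1}(V) = {x29, x30, x31, x33} ∉ τ ✗.
  V = {[x32], [x33]}: π^{-1}(V) = {x32, x33} ∉ τ ✗.
  V = {[x29], [x32], [x33]}: π^{-1}(V) = {x29, x32, x33} ∉ τ ✗.
  V = {[x30=x31], [x32], [x33]}: π^{-1}(V) = {x30, x31, x32, x33} ∈ τ ✓.
  V = {[x29], [x30=x31], [x32], [x33]}: π^{-1}(V) = {x29, x30, x31, x32, x33} ∈ τ ✓.
Open sets in the quotient: τ_Q = {{}, {[x30=x31], [x33]}, {[x30=x31], [x32], [x33]}, {[x29], [x30=x31], [x32], [x33]}} (4 elements).


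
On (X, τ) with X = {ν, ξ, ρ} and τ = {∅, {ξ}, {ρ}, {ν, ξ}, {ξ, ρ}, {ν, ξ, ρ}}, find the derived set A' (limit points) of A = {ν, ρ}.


A' = ∅

For each x ∈ X, list the open sets U ∈ τ with x ∈ U, then check whether U ∩ (A ∖ {x}) ≠ ∅ for every such U.
  x = ν: open {ν, ξ} ∋ x has {ν, ξ} ∩ (A ∖ {ν}) = ∅, so x is NOT a limit point.
  x = ξ: open {ξ} ∋ x has {ξ} ∩ (A ∖ {ξ}) = ∅, so x is NOT a limit point.
  x = ρ: open {ρ} ∋ x has {ρ} ∩ (A ∖ {ρ}) = ∅, so x is NOT a limit point.
Collecting: A' = ∅.


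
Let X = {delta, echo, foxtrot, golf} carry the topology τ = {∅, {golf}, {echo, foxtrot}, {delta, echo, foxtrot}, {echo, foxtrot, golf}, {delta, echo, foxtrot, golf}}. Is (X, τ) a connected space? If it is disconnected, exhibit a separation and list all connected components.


(X, τ) is disconnected; components = [{golf}, {delta, echo, foxtrot}].

Find clopen sets (U ∈ τ with X ∖ U ∈ τ):
  U = ∅, X ∖ U = {delta, echo, foxtrot, golf} — both open, so U is clopen.
  U = {golf}, X ∖ U = {delta, echo, foxtrot} — both open, so U is clopen.
  U = {delta, echo, foxtrot}, X ∖ U = {golf} — both open, so U is clopen.
  U = {delta, echo, foxtrot, golf}, X ∖ U = ∅ — both open, so U is clopen.
Nontrivial clopen(s) exist: e.g. {golf}. So (X, τ) is disconnected.
Compute connected components by grouping points that agree on all clopens:
  component: {golf}
  component: {delta, echo, foxtrot}


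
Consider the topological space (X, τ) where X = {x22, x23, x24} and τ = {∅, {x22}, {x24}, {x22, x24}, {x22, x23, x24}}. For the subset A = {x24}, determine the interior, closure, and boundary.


int(A) = {x24}, cl(A) = {x23, x24}, ∂A = {x23}.

Closed sets in (X, τ) are complements of opens:
  closed(X, τ) = {∅, {x23}, {x22, x23}, {x23, x24}, {x22, x23, x24}}.
int(A) = ⋃ {U ∈ τ : U ⊆ A}. Opens contained in A: ∅, {x24}.
Taking the union of these: int(A) = {x24}.
cl(A) = ⋂ {C closed : A ⊆ C}. Closed sets containing A: {x23, x24}, {x22, x23, x24}.
Intersecting these: cl(A) = {x23, x24}.
∂A = cl(A) ∖ int(A) = {x23, x24} ∖ {x24} = {x23}.


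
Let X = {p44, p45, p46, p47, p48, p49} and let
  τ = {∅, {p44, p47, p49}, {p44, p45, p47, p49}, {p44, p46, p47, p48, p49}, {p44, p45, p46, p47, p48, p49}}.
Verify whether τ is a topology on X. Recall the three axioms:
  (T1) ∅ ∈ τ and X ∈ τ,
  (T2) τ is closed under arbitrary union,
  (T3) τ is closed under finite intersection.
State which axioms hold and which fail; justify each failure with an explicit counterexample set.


τ IS a topology on X.

Axiom (T1): ∅ ∈ τ? Yes; X ∈ τ? Yes.
Axiom (T2/T3): check pairwise unions and intersections of members of τ.
All pairwise intersections and unions checked — each lies in τ. Therefore τ satisfies (T1), (T2), (T3): it IS a topology on X.


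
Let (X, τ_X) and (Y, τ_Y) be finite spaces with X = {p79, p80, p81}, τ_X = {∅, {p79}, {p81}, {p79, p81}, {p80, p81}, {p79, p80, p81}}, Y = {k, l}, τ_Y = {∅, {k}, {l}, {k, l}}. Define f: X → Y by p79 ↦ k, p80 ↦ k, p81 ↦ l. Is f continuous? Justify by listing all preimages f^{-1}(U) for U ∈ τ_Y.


f is NOT continuous.

Compute f^{-1}(U) for each U ∈ τ_Y:
  U = ∅: f^{-1}(U) = ∅ ∈ τ_X ✓.
  U = {k}: f^{-1}(U) = {p79, p80} ∉ τ_X ✗.
  U = {l}: f^{-1}(U) = {p81} ∈ τ_X ✓.
  U = {k, l}: f^{-1}(U) = {p79, p80, p81} ∈ τ_X ✓.
Found U = {k} with f^{-1}(U) = {p79, p80} not in τ_X. Therefore f is NOT continuous.
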